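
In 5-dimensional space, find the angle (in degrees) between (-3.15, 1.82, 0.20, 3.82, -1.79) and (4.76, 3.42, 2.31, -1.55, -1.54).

With u = (-3.15, 1.82, 0.20, 3.82, -1.79), v = (4.76, 3.42, 2.31, -1.55, -1.54):
u·v = (-3.15)·4.76 + 1.82·3.42 + 0.2·2.31 + 3.82·(-1.55) + (-1.79)·(-1.54) = (-14.994) + 6.2244 + 0.462 + (-5.921) + 2.7566 = -11.472.
|u| = √((-3.15)² + 1.82² + 0.2² + 3.82² + (-1.79)²) = √(9.9225 + 3.3124 + 0.04 + 14.5924 + 3.2041) = √31.0714, |v| = √(4.76² + 3.42² + 2.31² + (-1.55)² + (-1.54)²) = √(22.6576 + 11.6964 + 5.3361 + 2.4025 + 2.3716) = √44.4642.
cos θ = (u·v)/(|u||v|) = -11.472/(√31.0714·√44.4642) ≈ -0.308641
θ = arccos(-0.308641) ≈ 107.98°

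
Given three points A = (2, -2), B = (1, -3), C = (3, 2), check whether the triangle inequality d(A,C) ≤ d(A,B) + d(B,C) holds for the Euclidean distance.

d(A,B) = √(1² + 1²) = √2 ≈ 1.4142, d(B,C) = √(2² + 5²) = √29 ≈ 5.3852, d(A,C) = √(1² + 4²) = √17 ≈ 4.1231.
d(A,C) ≈ 4.1231 ≤ 1.4142 + 5.3852 = 6.7994. Triangle inequality is satisfied.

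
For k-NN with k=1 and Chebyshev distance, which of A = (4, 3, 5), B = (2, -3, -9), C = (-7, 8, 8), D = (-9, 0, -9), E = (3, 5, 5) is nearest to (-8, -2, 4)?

Distances: d(A) = 12, d(B) = 13, d(C) = 10, d(D) = 13, d(E) = 11. Nearest: C = (-7, 8, 8) with distance 10.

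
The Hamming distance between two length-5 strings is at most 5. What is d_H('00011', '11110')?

Differing positions: 1, 2, 3, 5. Hamming distance = 4. The maximum possible Hamming distance for length-5 strings is 5, so d_H/5 = 4/5 = 0.8.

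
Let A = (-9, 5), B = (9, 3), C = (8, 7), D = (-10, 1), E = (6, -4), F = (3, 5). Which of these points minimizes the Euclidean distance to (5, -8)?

Distances: d(A) ≈ 19.105, d(B) ≈ 11.7047, d(C) ≈ 15.2971, d(D) ≈ 17.4929, d(E) ≈ 4.1231, d(F) ≈ 13.1529. Nearest: E = (6, -4) with distance 4.1231.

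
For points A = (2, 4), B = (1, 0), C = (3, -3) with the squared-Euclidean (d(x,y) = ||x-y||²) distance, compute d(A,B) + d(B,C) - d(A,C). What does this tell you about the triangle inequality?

d(A,B) = 1² + 4² = 17, d(B,C) = 2² + 3² = 13, d(A,C) = 1² + 7² = 50.
d(A,B) + d(B,C) - d(A,C) = 17 + 13 - 50 = 30 - 50 = -20. This is < 0, so the triangle inequality FAILS for these points (squared-Euclidean is not a metric).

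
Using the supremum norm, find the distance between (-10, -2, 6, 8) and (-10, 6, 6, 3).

max(|x_i - y_i|) = max(|-10 - (-10)|, |-2 - 6|, |6 - 6|, |8 - 3|) = max(0, 8, 0, 5) = 8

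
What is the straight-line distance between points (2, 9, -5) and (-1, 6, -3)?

√(Σ(x_i - y_i)²) = √((2 - (-1))² + (9 - 6)² + (-5 - (-3))²)
= √(3² + 3² + (-2)²) = √(9 + 9 + 4) = √22 ≈ 4.6904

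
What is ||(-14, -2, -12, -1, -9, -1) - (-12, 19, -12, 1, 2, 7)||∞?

max(|x_i - y_i|) = max(|-14 - (-12)|, |-2 - 19|, |-12 - (-12)|, |-1 - 1|, |-9 - 2|, |-1 - 7|) = max(2, 21, 0, 2, 11, 8) = 21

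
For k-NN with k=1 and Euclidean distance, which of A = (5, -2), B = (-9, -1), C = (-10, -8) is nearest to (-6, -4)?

Distances: d(A) ≈ 11.1803, d(B) ≈ 4.2426, d(C) ≈ 5.6569. Nearest: B = (-9, -1) with distance 4.2426.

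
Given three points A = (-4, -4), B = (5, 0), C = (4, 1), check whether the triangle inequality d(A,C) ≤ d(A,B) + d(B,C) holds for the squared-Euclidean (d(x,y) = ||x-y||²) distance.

d(A,B) = 9² + 4² = 97, d(B,C) = 1² + 1² = 2, d(A,C) = 8² + 5² = 89.
d(A,C) = 89 ≤ 97 + 2 = 99. Triangle inequality is satisfied.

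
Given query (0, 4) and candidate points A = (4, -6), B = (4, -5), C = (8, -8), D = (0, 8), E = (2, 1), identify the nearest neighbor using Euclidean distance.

Distances: d(A) ≈ 10.7703, d(B) ≈ 9.8489, d(C) ≈ 14.4222, d(D) = 4, d(E) ≈ 3.6056. Nearest: E = (2, 1) with distance 3.6056.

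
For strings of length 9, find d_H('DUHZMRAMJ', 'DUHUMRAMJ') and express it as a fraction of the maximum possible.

Differing positions: 4. Hamming distance = 1. The maximum possible Hamming distance for length-9 strings is 9, so d_H/9 = 1/9 ≈ 0.1111.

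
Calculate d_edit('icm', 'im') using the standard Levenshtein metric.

Let D[i][j] be the edit distance between the first i characters of 'icm' and the first j characters of 'im', with D[i][0] = i, D[0][j] = j, and D[i][j] = D[i-1][j-1] if the characters match, else 1 + min(D[i-1][j], D[i][j-1], D[i-1][j-1]). Filling the table (rows: prefixes of 'icm', columns: prefixes of 'im'):
     ε  i  m
  ε  0  1  2
  i  1  0  1
  c  2  1  1
  m  3  2  1
The bottom-right entry gives D[3][2] = 1, so no sequence of fewer than 1 edit works. Backtracking through the table gives one optimal edit sequence (1 edit):
  icm → im (del c @2)
Edit distance = 1.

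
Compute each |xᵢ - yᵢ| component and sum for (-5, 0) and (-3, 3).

Σ|x_i - y_i| = |-5 - (-3)| + |0 - 3| = 2 + 3 = 5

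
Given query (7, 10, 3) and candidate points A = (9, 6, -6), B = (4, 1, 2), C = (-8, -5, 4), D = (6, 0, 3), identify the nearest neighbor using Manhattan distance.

Distances: d(A) = 15, d(B) = 13, d(C) = 31, d(D) = 11. Nearest: D = (6, 0, 3) with distance 11.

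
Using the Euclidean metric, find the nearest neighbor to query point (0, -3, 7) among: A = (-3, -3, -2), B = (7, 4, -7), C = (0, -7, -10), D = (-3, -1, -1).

Distances: d(A) ≈ 9.4868, d(B) ≈ 17.1464, d(C) ≈ 17.4642, d(D) ≈ 8.775. Nearest: D = (-3, -1, -1) with distance 8.775.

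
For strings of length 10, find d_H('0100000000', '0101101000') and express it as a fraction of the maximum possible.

Differing positions: 4, 5, 7. Hamming distance = 3. The maximum possible Hamming distance for length-10 strings is 10, so d_H/10 = 3/10 = 0.3.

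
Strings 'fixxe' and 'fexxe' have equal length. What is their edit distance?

Let D[i][j] be the edit distance between the first i characters of 'fixxe' and the first j characters of 'fexxe', with D[i][0] = i, D[0][j] = j, and D[i][j] = D[i-1][j-1] if the characters match, else 1 + min(D[i-1][j], D[i][j-1], D[i-1][j-1]). Filling the table (rows: prefixes of 'fixxe', columns: prefixes of 'fexxe'):
     ε  f  e  x  x  e
  ε  0  1  2  3  4  5
  f  1  0  1  2  3  4
  i  2  1  1  2  3  4
  x  3  2  2  1  2  3
  x  4  3  3  2  1  2
  e  5  4  3  3  2  1
The bottom-right entry gives D[5][5] = 1, so no sequence of fewer than 1 edit works. Backtracking through the table gives one optimal edit sequence (1 edit):
  fixxe → fexxe (sub i→e @2)
Edit distance = 1.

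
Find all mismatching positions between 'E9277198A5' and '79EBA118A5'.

Differing positions: 1, 3, 4, 5, 7. Hamming distance = 5.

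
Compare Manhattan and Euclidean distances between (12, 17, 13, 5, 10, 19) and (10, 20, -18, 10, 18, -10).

L1 = |12 - 10| + |17 - 20| + |13 - (-18)| + |5 - 10| + |10 - 18| + |19 - (-10)| = 2 + 3 + 31 + 5 + 8 + 29 = 78
L2 = √(2² + 3² + 31² + 5² + 8² + 29²) = √1904 ≈ 43.6348
L1 ≥ L2 always (equality iff movement is along one axis); L1 > L2 here.
Ratio L1/L2 = 78/√1904 ≈ 1.7876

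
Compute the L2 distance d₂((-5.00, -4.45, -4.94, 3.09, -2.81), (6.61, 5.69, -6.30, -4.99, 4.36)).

√(Σ(x_i - y_i)²) = √((-5 - 6.61)² + (-4.45 - 5.69)² + (-4.94 - (-6.3))² + (3.09 - (-4.99))² + (-2.81 - 4.36)²)
= √((-11.61)² + (-10.14)² + 1.36² + 8.08² + (-7.17)²) = √(134.7921 + 102.8196 + 1.8496 + 65.2864 + 51.4089) = √356.1566 ≈ 18.8721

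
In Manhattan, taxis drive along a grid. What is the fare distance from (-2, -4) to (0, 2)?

Σ|x_i - y_i| = |-2 - 0| + |-4 - 2| = 2 + 6 = 8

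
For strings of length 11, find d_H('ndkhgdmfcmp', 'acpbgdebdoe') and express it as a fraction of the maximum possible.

Differing positions: 1, 2, 3, 4, 7, 8, 9, 10, 11. Hamming distance = 9. The maximum possible Hamming distance for length-11 strings is 11, so d_H/11 = 9/11 ≈ 0.8182.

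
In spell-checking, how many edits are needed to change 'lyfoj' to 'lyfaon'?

Let D[i][j] be the edit distance between the first i characters of 'lyfoj' and the first j characters of 'lyfaon', with D[i][0] = i, D[0][j] = j, and D[i][j] = D[i-1][j-1] if the characters match, else 1 + min(D[i-1][j], D[i][j-1], D[i-1][j-1]). Filling the table (rows: prefixes of 'lyfoj', columns: prefixes of 'lyfaon'):
     ε  l  y  f  a  o  n
  ε  0  1  2  3  4  5  6
  l  1  0  1  2  3  4  5
  y  2  1  0  1  2  3  4
  f  3  2  1  0  1  2  3
  o  4  3  2  1  1  1  2
  j  5  4  3  2  2  2  2
The bottom-right entry gives D[5][6] = 2, so no sequence of fewer than 2 edits works. Backtracking through the table gives one optimal edit sequence (2 edits):
  lyfoj → lyfaoj (ins a @4)
  lyfaoj → lyfaon (sub j→n @6)
Edit distance = 2.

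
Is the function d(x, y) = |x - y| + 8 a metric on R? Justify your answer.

No. d fails identity of indiscernibles (specifically d(x,x) = 0): d(2, 2) = |2 - 2| + 8 = 0 + 8 = 8 ≠ 0.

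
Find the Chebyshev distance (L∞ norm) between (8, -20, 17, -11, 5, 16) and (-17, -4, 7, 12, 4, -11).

max(|x_i - y_i|) = max(|8 - (-17)|, |-20 - (-4)|, |17 - 7|, |-11 - 12|, |5 - 4|, |16 - (-11)|) = max(25, 16, 10, 23, 1, 27) = 27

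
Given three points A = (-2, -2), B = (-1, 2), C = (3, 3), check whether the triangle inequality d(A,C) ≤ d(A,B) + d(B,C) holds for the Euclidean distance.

d(A,B) = √(1² + 4²) = √17 ≈ 4.1231, d(B,C) = √(4² + 1²) = √17 ≈ 4.1231, d(A,C) = √(5² + 5²) = √50 ≈ 7.0711.
d(A,C) ≈ 7.0711 ≤ 4.1231 + 4.1231 = 8.2462. Triangle inequality is satisfied.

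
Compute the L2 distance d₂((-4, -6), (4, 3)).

√(Σ(x_i - y_i)²) = √((-4 - 4)² + (-6 - 3)²)
= √((-8)² + (-9)²) = √(64 + 81) = √145 ≈ 12.0416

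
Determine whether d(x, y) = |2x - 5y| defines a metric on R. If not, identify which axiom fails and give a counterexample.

No. d fails symmetry: d(5, 3) = |2·5 - 5·3| = |-5| = 5, but d(3, 5) = |2·3 - 5·5| = |-19| = 19. Since 5 ≠ 19, d(x,y) ≠ d(y,x) in general.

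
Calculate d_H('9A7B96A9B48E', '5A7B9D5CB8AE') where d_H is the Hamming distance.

Differing positions: 1, 6, 7, 8, 10, 11. Hamming distance = 6.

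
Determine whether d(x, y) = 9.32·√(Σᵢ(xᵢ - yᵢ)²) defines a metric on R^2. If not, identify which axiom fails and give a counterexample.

Yes. The L2 (Euclidean) norm induces a metric on R^2, and multiplying a metric by a positive constant 9.32 > 0 preserves all four axioms: non-negativity (9.32·||x-y|| ≥ 0), identity (9.32·||x-y|| = 0 ⟺ ||x-y|| = 0 ⟺ x = y), symmetry (||x-y|| = ||y-x||), and the triangle inequality (9.32·||x-z|| ≤ 9.32·||x-y|| + 9.32·||y-z||). So d is a metric.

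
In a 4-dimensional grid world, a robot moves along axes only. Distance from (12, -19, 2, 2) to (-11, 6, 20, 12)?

Σ|x_i - y_i| = |12 - (-11)| + |-19 - 6| + |2 - 20| + |2 - 12| = 23 + 25 + 18 + 10 = 76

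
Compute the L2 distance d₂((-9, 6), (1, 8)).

√(Σ(x_i - y_i)²) = √((-9 - 1)² + (6 - 8)²)
= √((-10)² + (-2)²) = √(100 + 4) = √104 ≈ 10.198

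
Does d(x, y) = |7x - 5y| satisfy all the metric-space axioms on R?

No. d fails symmetry: d(2, 5) = |7·2 - 5·5| = |-11| = 11, but d(5, 2) = |7·5 - 5·2| = |25| = 25. Since 11 ≠ 25, d(x,y) ≠ d(y,x) in general.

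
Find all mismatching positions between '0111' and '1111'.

Differing positions: 1. Hamming distance = 1.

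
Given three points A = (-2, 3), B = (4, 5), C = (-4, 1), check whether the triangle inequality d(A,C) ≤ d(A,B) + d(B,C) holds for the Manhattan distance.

d(A,B) = 6 + 2 = 8, d(B,C) = 8 + 4 = 12, d(A,C) = 2 + 2 = 4.
d(A,C) = 4 ≤ 8 + 12 = 20. Triangle inequality is satisfied.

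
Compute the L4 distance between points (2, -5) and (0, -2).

(Σ|x_i - y_i|^4)^(1/4) = (|2 - 0|^4 + |-5 - (-2)|^4)^(1/4)
= (2^4 + 3^4)^(1/4) = (16 + 81)^(1/4) = (97)^(1/4) ≈ 3.1383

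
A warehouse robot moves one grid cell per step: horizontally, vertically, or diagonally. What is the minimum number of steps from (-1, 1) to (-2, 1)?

max(|x_i - y_i|) = max(|-1 - (-2)|, |1 - 1|) = max(1, 0) = 1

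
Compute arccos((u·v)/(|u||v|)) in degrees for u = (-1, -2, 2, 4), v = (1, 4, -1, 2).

With u = (-1, -2, 2, 4), v = (1, 4, -1, 2):
u·v = (-1)·1 + (-2)·4 + 2·(-1) + 4·2 = (-1) + (-8) + (-2) + 8 = -3.
|u| = √((-1)² + (-2)² + 2² + 4²) = √25, |v| = √(1² + 4² + (-1)² + 2²) = √22, so |u||v| = √(25·22) = √550.
cos θ = (u·v)/(|u||v|) = -3/√550 ≈ -0.12792
θ = arccos(-0.12792) ≈ 97.35°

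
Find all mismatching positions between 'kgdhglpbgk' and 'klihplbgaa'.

Differing positions: 2, 3, 5, 7, 8, 9, 10. Hamming distance = 7.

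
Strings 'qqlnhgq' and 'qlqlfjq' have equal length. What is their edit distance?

Let D[i][j] be the edit distance between the first i characters of 'qqlnhgq' and the first j characters of 'qlqlfjq', with D[i][0] = i, D[0][j] = j, and D[i][j] = D[i-1][j-1] if the characters match, else 1 + min(D[i-1][j], D[i][j-1], D[i-1][j-1]). Filling the table (rows: prefixes of 'qqlnhgq', columns: prefixes of 'qlqlfjq'):
     ε  q  l  q  l  f  j  q
  ε  0  1  2  3  4  5  6  7
  q  1  0  1  2  3  4  5  6
  q  2  1  1  1  2  3  4  5
  l  3  2  1  2  1  2  3  4
  n  4  3  2  2  2  2  3  4
  h  5  4  3  3  3  3  3  4
  g  6  5  4  4  4  4  4  4
  q  7  6  5  4  5  5  5  4
The bottom-right entry gives D[7][7] = 4, so no sequence of fewer than 4 edits works. Backtracking through the table gives one optimal edit sequence (4 edits):
  qqlnhgq → qlqlnhgq (ins l @2)
  qlqlnhgq → qlqlhgq (del n @5)
  qlqlhgq → qlqlfgq (sub h→f @5)
  qlqlfgq → qlqlfjq (sub g→j @6)
Edit distance = 4.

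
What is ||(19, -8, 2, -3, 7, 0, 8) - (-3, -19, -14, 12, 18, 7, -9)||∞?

max(|x_i - y_i|) = max(|19 - (-3)|, |-8 - (-19)|, |2 - (-14)|, |-3 - 12|, |7 - 18|, |0 - 7|, |8 - (-9)|) = max(22, 11, 16, 15, 11, 7, 17) = 22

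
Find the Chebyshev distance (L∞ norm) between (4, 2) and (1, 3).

max(|x_i - y_i|) = max(|4 - 1|, |2 - 3|) = max(3, 1) = 3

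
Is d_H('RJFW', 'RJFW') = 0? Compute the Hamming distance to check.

Differing positions: none. Hamming distance = 0, so the claim is true.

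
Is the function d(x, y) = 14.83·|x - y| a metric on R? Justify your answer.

Yes. Since |x - y| is a metric on R and 14.83 > 0, the positive scalar multiple 14.83·|x - y| is also a metric: scaling by a positive constant preserves non-negativity, identity (d=0 ⟺ |x-y|=0 ⟺ x=y), symmetry, and the triangle inequality.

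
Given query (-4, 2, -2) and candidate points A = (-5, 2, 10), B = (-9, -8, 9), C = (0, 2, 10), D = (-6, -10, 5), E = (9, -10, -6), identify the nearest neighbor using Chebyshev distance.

Distances: d(A) = 12, d(B) = 11, d(C) = 12, d(D) = 12, d(E) = 13. Nearest: B = (-9, -8, 9) with distance 11.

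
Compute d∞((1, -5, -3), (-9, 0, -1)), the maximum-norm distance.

max(|x_i - y_i|) = max(|1 - (-9)|, |-5 - 0|, |-3 - (-1)|) = max(10, 5, 2) = 10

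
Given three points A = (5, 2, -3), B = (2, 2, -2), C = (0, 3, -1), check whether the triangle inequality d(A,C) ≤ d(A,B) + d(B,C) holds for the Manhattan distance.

d(A,B) = 3 + 0 + 1 = 4, d(B,C) = 2 + 1 + 1 = 4, d(A,C) = 5 + 1 + 2 = 8.
d(A,C) = 8 ≤ 4 + 4 = 8. Triangle inequality is satisfied.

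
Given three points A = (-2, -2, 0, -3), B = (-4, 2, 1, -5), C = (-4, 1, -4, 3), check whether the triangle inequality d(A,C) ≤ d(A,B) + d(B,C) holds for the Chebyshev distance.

d(A,B) = max(2, 4, 1, 2) = 4, d(B,C) = max(0, 1, 5, 8) = 8, d(A,C) = max(2, 3, 4, 6) = 6.
d(A,C) = 6 ≤ 4 + 8 = 12. Triangle inequality is satisfied.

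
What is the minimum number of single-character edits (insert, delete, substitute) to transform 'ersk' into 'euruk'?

Let D[i][j] be the edit distance between the first i characters of 'ersk' and the first j characters of 'euruk', with D[i][0] = i, D[0][j] = j, and D[i][j] = D[i-1][j-1] if the characters match, else 1 + min(D[i-1][j], D[i][j-1], D[i-1][j-1]). Filling the table (rows: prefixes of 'ersk', columns: prefixes of 'euruk'):
     ε  e  u  r  u  k
  ε  0  1  2  3  4  5
  e  1  0  1  2  3  4
  r  2  1  1  1  2  3
  s  3  2  2  2  2  3
  k  4  3  3  3  3  2
The bottom-right entry gives D[4][5] = 2, so no sequence of fewer than 2 edits works. Backtracking through the table gives one optimal edit sequence (2 edits):
  ersk → eursk (ins u @2)
  eursk → euruk (sub s→u @4)
Edit distance = 2.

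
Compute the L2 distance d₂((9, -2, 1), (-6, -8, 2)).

√(Σ(x_i - y_i)²) = √((9 - (-6))² + (-2 - (-8))² + (1 - 2)²)
= √(15² + 6² + (-1)²) = √(225 + 36 + 1) = √262 ≈ 16.1864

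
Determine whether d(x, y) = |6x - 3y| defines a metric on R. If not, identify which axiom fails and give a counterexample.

No. d fails symmetry: d(2, 9) = |6·2 - 3·9| = |-15| = 15, but d(9, 2) = |6·9 - 3·2| = |48| = 48. Since 15 ≠ 48, d(x,y) ≠ d(y,x) in general.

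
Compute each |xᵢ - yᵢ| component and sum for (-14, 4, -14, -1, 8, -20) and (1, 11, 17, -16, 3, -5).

Σ|x_i - y_i| = |-14 - 1| + |4 - 11| + |-14 - 17| + |-1 - (-16)| + |8 - 3| + |-20 - (-5)| = 15 + 7 + 31 + 15 + 5 + 15 = 88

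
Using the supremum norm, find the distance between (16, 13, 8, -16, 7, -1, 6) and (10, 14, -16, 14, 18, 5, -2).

max(|x_i - y_i|) = max(|16 - 10|, |13 - 14|, |8 - (-16)|, |-16 - 14|, |7 - 18|, |-1 - 5|, |6 - (-2)|) = max(6, 1, 24, 30, 11, 6, 8) = 30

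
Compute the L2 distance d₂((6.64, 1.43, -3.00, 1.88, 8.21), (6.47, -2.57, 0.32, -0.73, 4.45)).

√(Σ(x_i - y_i)²) = √((6.64 - 6.47)² + (1.43 - (-2.57))² + (-3 - 0.32)² + (1.88 - (-0.73))² + (8.21 - 4.45)²)
= √(0.17² + 4² + (-3.32)² + 2.61² + 3.76²) = √(0.0289 + 16 + 11.0224 + 6.8121 + 14.1376) = √48.001 ≈ 6.9283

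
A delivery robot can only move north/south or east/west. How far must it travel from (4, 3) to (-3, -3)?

Σ|x_i - y_i| = |4 - (-3)| + |3 - (-3)| = 7 + 6 = 13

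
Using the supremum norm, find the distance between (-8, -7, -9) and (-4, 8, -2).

max(|x_i - y_i|) = max(|-8 - (-4)|, |-7 - 8|, |-9 - (-2)|) = max(4, 15, 7) = 15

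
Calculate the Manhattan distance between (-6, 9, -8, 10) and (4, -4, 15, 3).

Σ|x_i - y_i| = |-6 - 4| + |9 - (-4)| + |-8 - 15| + |10 - 3| = 10 + 13 + 23 + 7 = 53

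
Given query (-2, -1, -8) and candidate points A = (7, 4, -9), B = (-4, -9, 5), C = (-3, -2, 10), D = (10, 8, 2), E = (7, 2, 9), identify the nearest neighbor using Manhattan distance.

Distances: d(A) = 15, d(B) = 23, d(C) = 20, d(D) = 31, d(E) = 29. Nearest: A = (7, 4, -9) with distance 15.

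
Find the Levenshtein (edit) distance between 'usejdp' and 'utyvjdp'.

Let D[i][j] be the edit distance between the first i characters of 'usejdp' and the first j characters of 'utyvjdp', with D[i][0] = i, D[0][j] = j, and D[i][j] = D[i-1][j-1] if the characters match, else 1 + min(D[i-1][j], D[i][j-1], D[i-1][j-1]). Filling the table (rows: prefixes of 'usejdp', columns: prefixes of 'utyvjdp'):
     ε  u  t  y  v  j  d  p
  ε  0  1  2  3  4  5  6  7
  u  1  0  1  2  3  4  5  6
  s  2  1  1  2  3  4  5  6
  e  3  2  2  2  3  4  5  6
  j  4  3  3  3  3  3  4  5
  d  5  4  4  4  4  4  3  4
  p  6  5  5  5  5  5  4  3
The bottom-right entry gives D[6][7] = 3, so no sequence of fewer than 3 edits works. Backtracking through the table gives one optimal edit sequence (3 edits):
  usejdp → utsejdp (ins t @2)
  utsejdp → utyejdp (sub s→y @3)
  utyejdp → utyvjdp (sub e→v @4)
Edit distance = 3.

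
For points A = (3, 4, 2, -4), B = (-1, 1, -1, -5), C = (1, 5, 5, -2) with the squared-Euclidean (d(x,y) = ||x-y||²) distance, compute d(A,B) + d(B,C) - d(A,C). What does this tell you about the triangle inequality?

d(A,B) = 4² + 3² + 3² + 1² = 35, d(B,C) = 2² + 4² + 6² + 3² = 65, d(A,C) = 2² + 1² + 3² + 2² = 18.
d(A,B) + d(B,C) - d(A,C) = 35 + 65 - 18 = 100 - 18 = 82. This is ≥ 0, so the triangle inequality holds for these points.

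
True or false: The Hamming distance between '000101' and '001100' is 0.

Differing positions: 3, 6. Hamming distance = 2, so the claim that d_H = 0 is false.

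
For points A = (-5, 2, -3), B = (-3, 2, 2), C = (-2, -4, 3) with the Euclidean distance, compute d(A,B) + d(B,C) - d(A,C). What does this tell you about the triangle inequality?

d(A,B) = √(2² + 0² + 5²) = √29 ≈ 5.3852, d(B,C) = √(1² + 6² + 1²) = √38 ≈ 6.1644, d(A,C) = √(3² + 6² + 6²) = √81 = 9.
d(A,B) + d(B,C) - d(A,C) = 5.3852 + 6.1644 - 9 = 11.5496 - 9 = 2.5496 (to 4 decimal places). This is ≥ 0, so the triangle inequality holds for these points.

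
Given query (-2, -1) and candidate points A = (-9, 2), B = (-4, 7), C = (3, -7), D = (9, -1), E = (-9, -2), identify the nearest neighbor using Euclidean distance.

Distances: d(A) ≈ 7.6158, d(B) ≈ 8.2462, d(C) ≈ 7.8102, d(D) = 11, d(E) ≈ 7.0711. Nearest: E = (-9, -2) with distance 7.0711.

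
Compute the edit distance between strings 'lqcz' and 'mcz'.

Let D[i][j] be the edit distance between the first i characters of 'lqcz' and the first j characters of 'mcz', with D[i][0] = i, D[0][j] = j, and D[i][j] = D[i-1][j-1] if the characters match, else 1 + min(D[i-1][j], D[i][j-1], D[i-1][j-1]). Filling the table (rows: prefixes of 'lqcz', columns: prefixes of 'mcz'):
     ε  m  c  z
  ε  0  1  2  3
  l  1  1  2  3
  q  2  2  2  3
  c  3  3  2  3
  z  4  4  3  2
The bottom-right entry gives D[4][3] = 2, so no sequence of fewer than 2 edits works. Backtracking through the table gives one optimal edit sequence (2 edits):
  lqcz → qcz (del l @1)
  qcz → mcz (sub q→m @1)
Edit distance = 2.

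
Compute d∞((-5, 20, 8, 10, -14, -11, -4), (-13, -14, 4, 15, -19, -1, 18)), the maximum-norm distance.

max(|x_i - y_i|) = max(|-5 - (-13)|, |20 - (-14)|, |8 - 4|, |10 - 15|, |-14 - (-19)|, |-11 - (-1)|, |-4 - 18|) = max(8, 34, 4, 5, 5, 10, 22) = 34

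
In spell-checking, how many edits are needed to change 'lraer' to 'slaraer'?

Let D[i][j] be the edit distance between the first i characters of 'lraer' and the first j characters of 'slaraer', with D[i][0] = i, D[0][j] = j, and D[i][j] = D[i-1][j-1] if the characters match, else 1 + min(D[i-1][j], D[i][j-1], D[i-1][j-1]). Filling the table (rows: prefixes of 'lraer', columns: prefixes of 'slaraer'):
     ε  s  l  a  r  a  e  r
  ε  0  1  2  3  4  5  6  7
  l  1  1  1  2  3  4  5  6
  r  2  2  2  2  2  3  4  5
  a  3  3  3  2  3  2  3  4
  e  4  4  4  3  3  3  2  3
  r  5  5  5  4  3  4  3  2
The bottom-right entry gives D[5][7] = 2, so no sequence of fewer than 2 edits works. Backtracking through the table gives one optimal edit sequence (2 edits):
  lraer → slraer (ins s @1)
  slraer → slaraer (ins a @3)
Edit distance = 2.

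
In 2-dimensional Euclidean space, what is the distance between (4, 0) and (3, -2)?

√(Σ(x_i - y_i)²) = √((4 - 3)² + (0 - (-2))²)
= √(1² + 2²) = √(1 + 4) = √5 ≈ 2.2361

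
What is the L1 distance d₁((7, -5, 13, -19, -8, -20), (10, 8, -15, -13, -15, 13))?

Σ|x_i - y_i| = |7 - 10| + |-5 - 8| + |13 - (-15)| + |-19 - (-13)| + |-8 - (-15)| + |-20 - 13| = 3 + 13 + 28 + 6 + 7 + 33 = 90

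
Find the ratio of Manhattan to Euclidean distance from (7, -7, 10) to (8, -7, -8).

L1 = |7 - 8| + |-7 - (-7)| + |10 - (-8)| = 1 + 0 + 18 = 19
L2 = √(1² + 0² + 18²) = √325 ≈ 18.0278
L1 ≥ L2 always (equality iff movement is along one axis); L1 > L2 here.
Ratio L1/L2 = 19/√325 ≈ 1.0539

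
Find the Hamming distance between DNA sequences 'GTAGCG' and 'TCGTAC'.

Differing positions: 1, 2, 3, 4, 5, 6. Hamming distance = 6.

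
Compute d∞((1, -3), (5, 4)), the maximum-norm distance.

max(|x_i - y_i|) = max(|1 - 5|, |-3 - 4|) = max(4, 7) = 7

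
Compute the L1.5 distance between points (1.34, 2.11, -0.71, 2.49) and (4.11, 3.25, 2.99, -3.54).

(Σ|x_i - y_i|^1.5)^(1/1.5) = (|1.34 - 4.11|^1.5 + |2.11 - 3.25|^1.5 + |-0.71 - 2.99|^1.5 + |2.49 - (-3.54)|^1.5)^(1/1.5)
= (2.77^1.5 + 1.14^1.5 + 3.7^1.5 + 6.03^1.5)^(1/1.5) ≈ (4.6102 + 1.2172 + 7.1171 + 14.8073)^(1/1.5) = (27.7518)^(1/1.5) ≈ 9.1663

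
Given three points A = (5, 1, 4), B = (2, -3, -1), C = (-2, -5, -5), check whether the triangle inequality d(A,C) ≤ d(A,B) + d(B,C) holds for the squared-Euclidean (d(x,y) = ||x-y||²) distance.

d(A,B) = 3² + 4² + 5² = 50, d(B,C) = 4² + 2² + 4² = 36, d(A,C) = 7² + 6² + 9² = 166.
d(A,C) = 166 > 50 + 36 = 86. Triangle inequality is VIOLATED. (Squared-Euclidean is not a metric — this is a counterexample.)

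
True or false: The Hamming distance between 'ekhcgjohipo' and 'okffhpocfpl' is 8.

Differing positions: 1, 3, 4, 5, 6, 8, 9, 11. Hamming distance = 8, so the claim is true.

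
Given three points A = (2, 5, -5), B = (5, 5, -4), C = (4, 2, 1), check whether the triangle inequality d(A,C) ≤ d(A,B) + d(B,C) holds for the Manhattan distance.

d(A,B) = 3 + 0 + 1 = 4, d(B,C) = 1 + 3 + 5 = 9, d(A,C) = 2 + 3 + 6 = 11.
d(A,C) = 11 ≤ 4 + 9 = 13. Triangle inequality is satisfied.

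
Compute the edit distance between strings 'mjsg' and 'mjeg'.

Let D[i][j] be the edit distance between the first i characters of 'mjsg' and the first j characters of 'mjeg', with D[i][0] = i, D[0][j] = j, and D[i][j] = D[i-1][j-1] if the characters match, else 1 + min(D[i-1][j], D[i][j-1], D[i-1][j-1]). Filling the table (rows: prefixes of 'mjsg', columns: prefixes of 'mjeg'):
     ε  m  j  e  g
  ε  0  1  2  3  4
  m  1  0  1  2  3
  j  2  1  0  1  2
  s  3  2  1  1  2
  g  4  3  2  2  1
The bottom-right entry gives D[4][4] = 1, so no sequence of fewer than 1 edit works. Backtracking through the table gives one optimal edit sequence (1 edit):
  mjsg → mjeg (sub s→e @3)
Edit distance = 1.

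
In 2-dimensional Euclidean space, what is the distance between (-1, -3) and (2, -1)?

√(Σ(x_i - y_i)²) = √((-1 - 2)² + (-3 - (-1))²)
= √((-3)² + (-2)²) = √(9 + 4) = √13 ≈ 3.6056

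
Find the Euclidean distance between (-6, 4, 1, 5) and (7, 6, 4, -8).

√(Σ(x_i - y_i)²) = √((-6 - 7)² + (4 - 6)² + (1 - 4)² + (5 - (-8))²)
= √((-13)² + (-2)² + (-3)² + 13²) = √(169 + 4 + 9 + 169) = √351 ≈ 18.735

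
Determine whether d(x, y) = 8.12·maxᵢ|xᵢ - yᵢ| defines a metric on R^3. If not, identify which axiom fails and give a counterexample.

Yes. The L∞ (Chebyshev) norm induces a metric on R^3, and multiplying a metric by a positive constant 8.12 > 0 preserves all four axioms: non-negativity (8.12·||x-y|| ≥ 0), identity (8.12·||x-y|| = 0 ⟺ ||x-y|| = 0 ⟺ x = y), symmetry (||x-y|| = ||y-x||), and the triangle inequality (8.12·||x-z|| ≤ 8.12·||x-y|| + 8.12·||y-z||). So d is a metric.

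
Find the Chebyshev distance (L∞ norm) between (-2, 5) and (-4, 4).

max(|x_i - y_i|) = max(|-2 - (-4)|, |5 - 4|) = max(2, 1) = 2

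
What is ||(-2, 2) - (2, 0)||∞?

max(|x_i - y_i|) = max(|-2 - 2|, |2 - 0|) = max(4, 2) = 4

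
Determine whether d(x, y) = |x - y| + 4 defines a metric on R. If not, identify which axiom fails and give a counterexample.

No. d fails identity of indiscernibles (specifically d(x,x) = 0): d(-7, -7) = |-7 - (-7)| + 4 = 0 + 4 = 4 ≠ 0.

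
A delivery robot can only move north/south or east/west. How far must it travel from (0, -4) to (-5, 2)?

Σ|x_i - y_i| = |0 - (-5)| + |-4 - 2| = 5 + 6 = 11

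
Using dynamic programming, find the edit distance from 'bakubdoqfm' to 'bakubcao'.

Let D[i][j] be the edit distance between the first i characters of 'bakubdoqfm' and the first j characters of 'bakubcao', with D[i][0] = i, D[0][j] = j, and D[i][j] = D[i-1][j-1] if the characters match, else 1 + min(D[i-1][j], D[i][j-1], D[i-1][j-1]). Filling the table (rows: prefixes of 'bakubdoqfm', columns: prefixes of 'bakubcao'):
     ε  b  a  k  u  b  c  a  o
  ε  0  1  2  3  4  5  6  7  8
  b  1  0  1  2  3  4  5  6  7
  a  2  1  0  1  2  3  4  5  6
  k  3  2  1  0  1  2  3  4  5
  u  4  3  2  1  0  1  2  3  4
  b  5  4  3  2  1  0  1  2  3
  d  6  5  4  3  2  1  1  2  3
  o  7  6  5  4  3  2  2  2  2
  q  8  7  6  5  4  3  3  3  3
  f  9  8  7  6  5  4  4  4  4
  m 10  9  8  7  6  5  5  5  5
The bottom-right entry gives D[10][8] = 5, so no sequence of fewer than 5 edits works. Backtracking through the table gives one optimal edit sequence (5 edits):
  bakubdoqfm → bakuboqfm (del d @6)
  bakuboqfm → bakubqfm (del o @6)
  bakubqfm → bakubcfm (sub q→c @6)
  bakubcfm → bakubcam (sub f→a @7)
  bakubcam → bakubcao (sub m→o @8)
Edit distance = 5.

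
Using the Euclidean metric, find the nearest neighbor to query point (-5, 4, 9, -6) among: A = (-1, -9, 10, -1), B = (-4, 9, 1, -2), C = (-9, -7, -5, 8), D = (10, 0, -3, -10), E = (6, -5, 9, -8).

Distances: d(A) ≈ 14.5258, d(B) ≈ 10.2956, d(C) = 23, d(D) ≈ 20.025, d(E) ≈ 14.3527. Nearest: B = (-4, 9, 1, -2) with distance 10.2956.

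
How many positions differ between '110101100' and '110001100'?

Differing positions: 4. Hamming distance = 1.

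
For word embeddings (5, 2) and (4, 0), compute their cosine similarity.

With u = (5, 2), v = (4, 0):
u·v = 5·4 + 2·0 = 20 + 0 = 20.
|u| = √(5² + 2²) = √29, |v| = √(4² + 0²) = √16, so |u||v| = √(29·16) = √464.
cos θ = (u·v)/(|u||v|) = 20/√464 ≈ 0.9285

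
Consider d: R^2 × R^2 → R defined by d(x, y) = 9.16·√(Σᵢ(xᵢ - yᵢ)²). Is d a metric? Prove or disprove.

Yes. The L2 (Euclidean) norm induces a metric on R^2, and multiplying a metric by a positive constant 9.16 > 0 preserves all four axioms: non-negativity (9.16·||x-y|| ≥ 0), identity (9.16·||x-y|| = 0 ⟺ ||x-y|| = 0 ⟺ x = y), symmetry (||x-y|| = ||y-x||), and the triangle inequality (9.16·||x-z|| ≤ 9.16·||x-y|| + 9.16·||y-z||). So d is a metric.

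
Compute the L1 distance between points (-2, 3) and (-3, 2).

Σ|x_i - y_i| = |-2 - (-3)| + |3 - 2| = 1 + 1 = 2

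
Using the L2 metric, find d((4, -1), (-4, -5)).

√(Σ(x_i - y_i)²) = √((4 - (-4))² + (-1 - (-5))²)
= √(8² + 4²) = √(64 + 16) = √80 ≈ 8.9443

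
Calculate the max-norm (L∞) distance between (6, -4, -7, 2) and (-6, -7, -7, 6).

max(|x_i - y_i|) = max(|6 - (-6)|, |-4 - (-7)|, |-7 - (-7)|, |2 - 6|) = max(12, 3, 0, 4) = 12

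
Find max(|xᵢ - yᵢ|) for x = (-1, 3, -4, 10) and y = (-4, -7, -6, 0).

max(|x_i - y_i|) = max(|-1 - (-4)|, |3 - (-7)|, |-4 - (-6)|, |10 - 0|) = max(3, 10, 2, 10) = 10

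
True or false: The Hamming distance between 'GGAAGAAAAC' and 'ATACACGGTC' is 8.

Differing positions: 1, 2, 4, 5, 6, 7, 8, 9. Hamming distance = 8, so the claim is true.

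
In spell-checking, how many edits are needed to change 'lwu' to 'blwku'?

Let D[i][j] be the edit distance between the first i characters of 'lwu' and the first j characters of 'blwku', with D[i][0] = i, D[0][j] = j, and D[i][j] = D[i-1][j-1] if the characters match, else 1 + min(D[i-1][j], D[i][j-1], D[i-1][j-1]). Filling the table (rows: prefixes of 'lwu', columns: prefixes of 'blwku'):
     ε  b  l  w  k  u
  ε  0  1  2  3  4  5
  l  1  1  1  2  3  4
  w  2  2  2  1  2  3
  u  3  3  3  2  2  2
The bottom-right entry gives D[3][5] = 2, so no sequence of fewer than 2 edits works. Backtracking through the table gives one optimal edit sequence (2 edits):
  lwu → blwu (ins b @1)
  blwu → blwku (ins k @4)
Edit distance = 2.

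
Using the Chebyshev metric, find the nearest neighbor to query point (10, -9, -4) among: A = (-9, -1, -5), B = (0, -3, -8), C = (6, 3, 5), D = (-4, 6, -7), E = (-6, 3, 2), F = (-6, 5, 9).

Distances: d(A) = 19, d(B) = 10, d(C) = 12, d(D) = 15, d(E) = 16, d(F) = 16. Nearest: B = (0, -3, -8) with distance 10.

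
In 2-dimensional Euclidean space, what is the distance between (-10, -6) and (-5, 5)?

√(Σ(x_i - y_i)²) = √((-10 - (-5))² + (-6 - 5)²)
= √((-5)² + (-11)²) = √(25 + 121) = √146 ≈ 12.083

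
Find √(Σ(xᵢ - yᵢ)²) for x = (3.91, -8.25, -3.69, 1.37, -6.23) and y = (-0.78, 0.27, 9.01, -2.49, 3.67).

√(Σ(x_i - y_i)²) = √((3.91 - (-0.78))² + (-8.25 - 0.27)² + (-3.69 - 9.01)² + (1.37 - (-2.49))² + (-6.23 - 3.67)²)
= √(4.69² + (-8.52)² + (-12.7)² + 3.86² + (-9.9)²) = √(21.9961 + 72.5904 + 161.29 + 14.8996 + 98.01) = √368.7861 ≈ 19.2038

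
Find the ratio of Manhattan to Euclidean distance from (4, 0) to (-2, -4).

L1 = |4 - (-2)| + |0 - (-4)| = 6 + 4 = 10
L2 = √(6² + 4²) = √52 ≈ 7.2111
L1 ≥ L2 always (equality iff movement is along one axis); L1 > L2 here.
Ratio L1/L2 = 10/√52 ≈ 1.3868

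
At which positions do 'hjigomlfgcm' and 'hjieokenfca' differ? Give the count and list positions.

Differing positions: 4, 6, 7, 8, 9, 11. Hamming distance = 6.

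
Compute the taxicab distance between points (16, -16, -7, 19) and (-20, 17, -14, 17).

Σ|x_i - y_i| = |16 - (-20)| + |-16 - 17| + |-7 - (-14)| + |19 - 17| = 36 + 33 + 7 + 2 = 78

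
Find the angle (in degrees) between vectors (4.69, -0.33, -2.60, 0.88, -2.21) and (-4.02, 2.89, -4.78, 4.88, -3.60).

With u = (4.69, -0.33, -2.60, 0.88, -2.21), v = (-4.02, 2.89, -4.78, 4.88, -3.60):
u·v = 4.69·(-4.02) + (-0.33)·2.89 + (-2.6)·(-4.78) + 0.88·4.88 + (-2.21)·(-3.6) = (-18.8538) + (-0.9537) + 12.428 + 4.2944 + 7.956 = 4.8709.
|u| = √(4.69² + (-0.33)² + (-2.6)² + 0.88² + (-2.21)²) = √(21.9961 + 0.1089 + 6.76 + 0.7744 + 4.8841) = √34.5235, |v| = √((-4.02)² + 2.89² + (-4.78)² + 4.88² + (-3.6)²) = √(16.1604 + 8.3521 + 22.8484 + 23.8144 + 12.96) = √84.1353.
cos θ = (u·v)/(|u||v|) = 4.8709/(√34.5235·√84.1353) ≈ 0.090378
θ = arccos(0.090378) ≈ 84.81°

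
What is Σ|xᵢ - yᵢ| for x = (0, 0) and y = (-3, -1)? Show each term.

Σ|x_i - y_i| = |0 - (-3)| + |0 - (-1)| = 3 + 1 = 4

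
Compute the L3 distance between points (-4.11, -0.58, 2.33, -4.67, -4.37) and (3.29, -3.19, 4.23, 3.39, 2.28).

(Σ|x_i - y_i|^3)^(1/3) = (|-4.11 - 3.29|^3 + |-0.58 - (-3.19)|^3 + |2.33 - 4.23|^3 + |-4.67 - 3.39|^3 + |-4.37 - 2.28|^3)^(1/3)
= (7.4^3 + 2.61^3 + 1.9^3 + 8.06^3 + 6.65^3)^(1/3) ≈ (405.224 + 17.7796 + 6.859 + 523.6066 + 294.0796)^(1/3) = (1247.5488)^(1/3) ≈ 10.7651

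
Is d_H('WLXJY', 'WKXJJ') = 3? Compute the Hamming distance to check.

Differing positions: 2, 5. Hamming distance = 2, so the claim that d_H = 3 is false.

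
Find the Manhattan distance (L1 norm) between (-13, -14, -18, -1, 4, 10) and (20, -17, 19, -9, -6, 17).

Σ|x_i - y_i| = |-13 - 20| + |-14 - (-17)| + |-18 - 19| + |-1 - (-9)| + |4 - (-6)| + |10 - 17| = 33 + 3 + 37 + 8 + 10 + 7 = 98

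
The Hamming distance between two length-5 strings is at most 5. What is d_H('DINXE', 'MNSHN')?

Differing positions: 1, 2, 3, 4, 5. Hamming distance = 5. The maximum possible Hamming distance for length-5 strings is 5, so d_H/5 = 5/5 = 1.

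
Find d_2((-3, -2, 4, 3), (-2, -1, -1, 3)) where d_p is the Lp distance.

(Σ|x_i - y_i|^2)^(1/2) = (|-3 - (-2)|^2 + |-2 - (-1)|^2 + |4 - (-1)|^2 + |3 - 3|^2)^(1/2)
= (1^2 + 1^2 + 5^2 + 0^2)^(1/2) = (1 + 1 + 25 + 0)^(1/2) = (27)^(1/2) ≈ 5.1962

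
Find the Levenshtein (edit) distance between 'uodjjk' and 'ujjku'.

Let D[i][j] be the edit distance between the first i characters of 'uodjjk' and the first j characters of 'ujjku', with D[i][0] = i, D[0][j] = j, and D[i][j] = D[i-1][j-1] if the characters match, else 1 + min(D[i-1][j], D[i][j-1], D[i-1][j-1]). Filling the table (rows: prefixes of 'uodjjk', columns: prefixes of 'ujjku'):
     ε  u  j  j  k  u
  ε  0  1  2  3  4  5
  u  1  0  1  2  3  4
  o  2  1  1  2  3  4
  d  3  2  2  2  3  4
  j  4  3  2  2  3  4
  j  5  4  3  2  3  4
  k  6  5  4  3  2  3
The bottom-right entry gives D[6][5] = 3, so no sequence of fewer than 3 edits works. Backtracking through the table gives one optimal edit sequence (3 edits):
  uodjjk → udjjk (del o @2)
  udjjk → ujjk (del d @2)
  ujjk → ujjku (ins u @5)
Edit distance = 3.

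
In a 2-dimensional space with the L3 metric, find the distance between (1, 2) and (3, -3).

(Σ|x_i - y_i|^3)^(1/3) = (|1 - 3|^3 + |2 - (-3)|^3)^(1/3)
= (2^3 + 5^3)^(1/3) = (8 + 125)^(1/3) = (133)^(1/3) ≈ 5.1045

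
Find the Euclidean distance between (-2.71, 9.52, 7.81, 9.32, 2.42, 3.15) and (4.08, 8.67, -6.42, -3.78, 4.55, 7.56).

√(Σ(x_i - y_i)²) = √((-2.71 - 4.08)² + (9.52 - 8.67)² + (7.81 - (-6.42))² + (9.32 - (-3.78))² + (2.42 - 4.55)² + (3.15 - 7.56)²)
= √((-6.79)² + 0.85² + 14.23² + 13.1² + (-2.13)² + (-4.41)²) = √(46.1041 + 0.7225 + 202.4929 + 171.61 + 4.5369 + 19.4481) = √444.9145 ≈ 21.093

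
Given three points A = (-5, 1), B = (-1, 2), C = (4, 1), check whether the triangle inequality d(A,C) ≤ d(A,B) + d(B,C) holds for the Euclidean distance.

d(A,B) = √(4² + 1²) = √17 ≈ 4.1231, d(B,C) = √(5² + 1²) = √26 ≈ 5.099, d(A,C) = √(9² + 0²) = √81 = 9.
d(A,C) = 9 ≤ 4.1231 + 5.099 = 9.2221. Triangle inequality is satisfied.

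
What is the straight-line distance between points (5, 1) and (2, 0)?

√(Σ(x_i - y_i)²) = √((5 - 2)² + (1 - 0)²)
= √(3² + 1²) = √(9 + 1) = √10 ≈ 3.1623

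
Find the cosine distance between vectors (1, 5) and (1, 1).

With u = (1, 5), v = (1, 1):
u·v = 1·1 + 5·1 = 1 + 5 = 6.
|u| = √(1² + 5²) = √26, |v| = √(1² + 1²) = √2, so |u||v| = √(26·2) = √52.
cos θ = (u·v)/(|u||v|) = 6/√52 ≈ 0.8321
Cosine distance = 1 - cos θ ≈ 1 - 0.8321 = 0.1679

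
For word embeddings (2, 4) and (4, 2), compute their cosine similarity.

With u = (2, 4), v = (4, 2):
u·v = 2·4 + 4·2 = 8 + 8 = 16.
|u| = √(2² + 4²) = √20, |v| = √(4² + 2²) = √20, so |u||v| = √(20·20) = √400 = 20.
cos θ = (u·v)/(|u||v|) = 16/20 = 0.8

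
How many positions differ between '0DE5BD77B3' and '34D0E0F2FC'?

Differing positions: 1, 2, 3, 4, 5, 6, 7, 8, 9, 10. Hamming distance = 10.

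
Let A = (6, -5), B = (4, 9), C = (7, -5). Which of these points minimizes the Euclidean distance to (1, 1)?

Distances: d(A) ≈ 7.8102, d(B) ≈ 8.544, d(C) ≈ 8.4853. Nearest: A = (6, -5) with distance 7.8102.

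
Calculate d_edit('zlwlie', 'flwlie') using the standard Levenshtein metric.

Let D[i][j] be the edit distance between the first i characters of 'zlwlie' and the first j characters of 'flwlie', with D[i][0] = i, D[0][j] = j, and D[i][j] = D[i-1][j-1] if the characters match, else 1 + min(D[i-1][j], D[i][j-1], D[i-1][j-1]). Filling the table (rows: prefixes of 'zlwlie', columns: prefixes of 'flwlie'):
     ε  f  l  w  l  i  e
  ε  0  1  2  3  4  5  6
  z  1  1  2  3  4  5  6
  l  2  2  1  2  3  4  5
  w  3  3  2  1  2  3  4
  l  4  4  3  2  1  2  3
  i  5  5  4  3  2  1  2
  e  6  6  5  4  3  2  1
The bottom-right entry gives D[6][6] = 1, so no sequence of fewer than 1 edit works. Backtracking through the table gives one optimal edit sequence (1 edit):
  zlwlie → flwlie (sub z→f @1)
Edit distance = 1.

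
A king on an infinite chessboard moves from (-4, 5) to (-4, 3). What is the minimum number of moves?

max(|x_i - y_i|) = max(|-4 - (-4)|, |5 - 3|) = max(0, 2) = 2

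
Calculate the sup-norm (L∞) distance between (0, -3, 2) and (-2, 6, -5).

max(|x_i - y_i|) = max(|0 - (-2)|, |-3 - 6|, |2 - (-5)|) = max(2, 9, 7) = 9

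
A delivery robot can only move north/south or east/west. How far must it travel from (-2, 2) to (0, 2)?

Σ|x_i - y_i| = |-2 - 0| + |2 - 2| = 2 + 0 = 2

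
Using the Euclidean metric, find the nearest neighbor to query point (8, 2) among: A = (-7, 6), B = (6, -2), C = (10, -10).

Distances: d(A) ≈ 15.5242, d(B) ≈ 4.4721, d(C) ≈ 12.1655. Nearest: B = (6, -2) with distance 4.4721.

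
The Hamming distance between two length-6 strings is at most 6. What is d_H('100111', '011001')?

Differing positions: 1, 2, 3, 4, 5. Hamming distance = 5. The maximum possible Hamming distance for length-6 strings is 6, so d_H/6 = 5/6 ≈ 0.8333.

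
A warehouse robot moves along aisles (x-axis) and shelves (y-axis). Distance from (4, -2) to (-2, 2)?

Σ|x_i - y_i| = |4 - (-2)| + |-2 - 2| = 6 + 4 = 10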